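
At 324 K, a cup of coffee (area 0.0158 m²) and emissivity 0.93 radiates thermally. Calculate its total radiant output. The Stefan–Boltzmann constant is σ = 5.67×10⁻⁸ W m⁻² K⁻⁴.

P ≈ 9.18 W

P = εσAT⁴ = 0.93 × 5.67×10⁻⁸ × 0.0158 × (324)⁴ = 0.93 × 5.67×10⁻⁸ × 0.0158 × 1.10×10^10.
P = 9.18 W.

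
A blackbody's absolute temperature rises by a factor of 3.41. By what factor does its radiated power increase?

factor ≈ 135

P ∝ T⁴, so the power scales as (3.41)⁴ = 135.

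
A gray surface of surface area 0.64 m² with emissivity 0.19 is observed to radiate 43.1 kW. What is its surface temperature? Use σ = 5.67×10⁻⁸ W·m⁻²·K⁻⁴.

From P = εσAT⁴, T = (P / εσA)^(1/4) = (43100 / (0.19 × 5.67×10⁻⁸ × 0.640))^(1/4).
T = (6.25×10^12)^(1/4) = 1580 K.

T ≈ 1580 K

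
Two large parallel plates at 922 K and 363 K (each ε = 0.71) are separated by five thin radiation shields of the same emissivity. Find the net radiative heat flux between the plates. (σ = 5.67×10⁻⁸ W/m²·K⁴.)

Each of the 6 gaps contributes resistance (2/ε − 1) = 2/0.71 − 1 = 1.817; total = 10.90.
q = σ(T₁⁴ − T₂⁴) / 10.90 = 5.67×10⁻⁸ × 7.05×10^11 / 10.90 = 3670 W/m².

q ≈ 3670 W/m²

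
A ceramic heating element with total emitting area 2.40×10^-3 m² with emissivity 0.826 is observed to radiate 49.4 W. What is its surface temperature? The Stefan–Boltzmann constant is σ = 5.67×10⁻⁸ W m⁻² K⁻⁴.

From P = εσAT⁴, T = (P / εσA)^(1/4) = (49.4 / (0.826 × 5.67×10⁻⁸ × 2.40×10^-3))^(1/4).
T = (4.39×10^11)^(1/4) = 814 K.

T ≈ 814 K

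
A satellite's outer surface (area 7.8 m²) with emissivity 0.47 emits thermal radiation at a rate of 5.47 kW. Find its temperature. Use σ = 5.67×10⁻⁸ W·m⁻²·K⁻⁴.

T ≈ 403 K

From P = εσAT⁴, T = (P / εσA)^(1/4) = (5470 / (0.47 × 5.67×10⁻⁸ × 7.80))^(1/4).
T = (2.63×10^10)^(1/4) = 403 K.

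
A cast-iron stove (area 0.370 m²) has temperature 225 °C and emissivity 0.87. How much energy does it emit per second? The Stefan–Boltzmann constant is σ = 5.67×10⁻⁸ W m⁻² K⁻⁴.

225 °C = 498 K.
Stefan–Boltzmann: P = εσAT⁴ = 0.87 × 5.67×10⁻⁸ × 0.370 × (498)⁴ = 0.87 × 5.67×10⁻⁸ × 0.370 × 6.15×10^10.
P = 1120 W.

P ≈ 1120 W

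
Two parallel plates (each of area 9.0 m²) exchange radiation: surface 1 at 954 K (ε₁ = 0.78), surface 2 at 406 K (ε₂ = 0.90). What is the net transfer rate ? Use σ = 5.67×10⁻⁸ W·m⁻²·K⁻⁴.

For two large parallel gray plates, q = σ(T₁⁴ − T₂⁴) / (1/ε₁ + 1/ε₂ − 1).
1/ε₁ + 1/ε₂ − 1 = 1/0.78 + 1/0.90 − 1 = 1.393.
T₁⁴ − T₂⁴ = 8.28×10^11 − 2.72×10^10 = 8.01×10^11 K⁴.
q = 5.67×10⁻⁸ × 8.01×10^11 / 1.393 = 32600 W/m².
Q = q·A = 32600 × 9.0 = 2.93×10^5 W.

Q ≈ 2.93×10^5 W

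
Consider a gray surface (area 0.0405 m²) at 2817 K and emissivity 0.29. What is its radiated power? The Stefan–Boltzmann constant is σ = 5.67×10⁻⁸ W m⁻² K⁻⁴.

P ≈ 41900 W

Stefan–Boltzmann: P = εσAT⁴ = 0.29 × 5.67×10⁻⁸ × 0.0405 × (2817)⁴ = 0.29 × 5.67×10⁻⁸ × 0.0405 × 6.30×10^13.
P = 41900 W.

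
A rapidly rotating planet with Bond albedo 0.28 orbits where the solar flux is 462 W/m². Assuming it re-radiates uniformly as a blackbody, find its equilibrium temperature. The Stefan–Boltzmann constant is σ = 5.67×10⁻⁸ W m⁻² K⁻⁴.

T ≈ 196 K

Power absorbed = (1−a)S·πR²; power emitted = 4πR²σT⁴. Equating and cancelling πR²:
T = ((1−a)S / 4σ)^(1/4) = (333 / (4 × 5.67×10⁻⁸))^(1/4) = (1.47×10^9)^(1/4).
T = 196 K.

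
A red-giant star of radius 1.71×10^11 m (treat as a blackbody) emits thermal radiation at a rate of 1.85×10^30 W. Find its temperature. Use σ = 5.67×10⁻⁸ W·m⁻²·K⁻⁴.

A = 4πr² = 4π × (1.71×10^11)² = 3.67×10^23 m².
From P = σAT⁴, T = (P / σA)^(1/4) = (1.85×10^30 / (5.67×10⁻⁸ × 3.67×10^23))^(1/4).
T = (8.88×10^13)^(1/4) = 3070 K.

T ≈ 3070 K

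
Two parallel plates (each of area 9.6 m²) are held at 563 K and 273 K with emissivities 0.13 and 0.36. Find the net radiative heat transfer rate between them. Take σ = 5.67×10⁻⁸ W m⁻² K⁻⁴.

Q ≈ 5460 W

For two large parallel gray plates, q = σ(T₁⁴ − T₂⁴) / (1/ε₁ + 1/ε₂ − 1).
1/ε₁ + 1/ε₂ − 1 = 1/0.13 + 1/0.36 − 1 = 9.470.
T₁⁴ − T₂⁴ = 1.00×10^11 − 5.55×10^9 = 9.49×10^10 K⁴.
q = 5.67×10⁻⁸ × 9.49×10^10 / 9.470 = 568 W/m².
Q = q·A = 568 × 9.6 = 5460 W.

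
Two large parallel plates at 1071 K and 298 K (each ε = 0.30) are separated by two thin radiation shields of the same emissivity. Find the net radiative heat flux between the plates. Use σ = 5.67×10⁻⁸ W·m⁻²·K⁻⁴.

q ≈ 4360 W/m²

Each of the 3 gaps contributes resistance (2/ε − 1) = 2/0.30 − 1 = 5.667; total = 17.00.
q = σ(T₁⁴ − T₂⁴) / 17.00 = 5.67×10⁻⁸ × 1.31×10^12 / 17.00 = 4360 W/m².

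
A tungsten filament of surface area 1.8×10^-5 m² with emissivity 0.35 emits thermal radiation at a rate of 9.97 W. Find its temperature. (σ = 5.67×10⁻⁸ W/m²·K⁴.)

T ≈ 2300 K

From P = εσAT⁴, T = (P / εσA)^(1/4) = (9.97 / (0.35 × 5.67×10⁻⁸ × 1.80×10^-5))^(1/4).
T = (2.79×10^13)^(1/4) = 2300 K.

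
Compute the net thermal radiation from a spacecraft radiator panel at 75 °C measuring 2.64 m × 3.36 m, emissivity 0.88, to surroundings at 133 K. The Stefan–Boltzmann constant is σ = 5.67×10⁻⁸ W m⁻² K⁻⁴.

Q ≈ 6350 W

A = 2.64 × 3.36 = 8.87 m².
Convert: 75 °C = 348 K.
Q = εσA(T⁴ − T_s⁴). T⁴ − T_s⁴ = (348)⁴ − (133)⁴ = 1.47×10^10 − 3.13×10^8 = 1.44×10^10 K⁴.
Q = 0.88 × 5.67×10⁻⁸ × 8.87 × 1.44×10^10 = 6350 W.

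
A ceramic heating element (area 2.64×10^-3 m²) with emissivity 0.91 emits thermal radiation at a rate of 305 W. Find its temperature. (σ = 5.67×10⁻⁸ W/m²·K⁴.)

From P = εσAT⁴, T = (P / εσA)^(1/4) = (305 / (0.91 × 5.67×10⁻⁸ × 2.64×10^-3))^(1/4).
T = (2.24×10^12)^(1/4) = 1220 K.

T ≈ 1220 K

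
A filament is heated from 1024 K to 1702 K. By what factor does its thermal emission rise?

ratio ≈ 7.63

P ∝ T⁴, so the ratio is (1702/1024)⁴ = (1.662)⁴ = 7.63.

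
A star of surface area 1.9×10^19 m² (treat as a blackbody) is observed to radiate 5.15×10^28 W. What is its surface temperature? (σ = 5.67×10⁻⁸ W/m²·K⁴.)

From P = σAT⁴, T = (P / σA)^(1/4) = (5.15×10^28 / (5.67×10⁻⁸ × 1.90×10^19))^(1/4).
T = (4.78×10^16)^(1/4) = 14800 K.

T ≈ 14800 K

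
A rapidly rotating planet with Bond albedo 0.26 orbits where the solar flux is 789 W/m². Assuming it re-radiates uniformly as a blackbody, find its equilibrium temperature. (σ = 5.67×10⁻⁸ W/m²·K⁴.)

T ≈ 225 K

Power absorbed = (1−a)S·πR²; power emitted = 4πR²σT⁴. Equating and cancelling πR²:
T = ((1−a)S / 4σ)^(1/4) = (584 / (4 × 5.67×10⁻⁸))^(1/4) = (2.57×10^9)^(1/4).
T = 225 K.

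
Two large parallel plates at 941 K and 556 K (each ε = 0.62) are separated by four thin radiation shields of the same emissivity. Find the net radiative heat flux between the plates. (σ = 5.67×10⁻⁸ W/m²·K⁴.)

Each of the 5 gaps contributes resistance (2/ε − 1) = 2/0.62 − 1 = 2.226; total = 11.13.
q = σ(T₁⁴ − T₂⁴) / 11.13 = 5.67×10⁻⁸ × 6.89×10^11 / 11.13 = 3510 W/m².

q ≈ 3510 W/m²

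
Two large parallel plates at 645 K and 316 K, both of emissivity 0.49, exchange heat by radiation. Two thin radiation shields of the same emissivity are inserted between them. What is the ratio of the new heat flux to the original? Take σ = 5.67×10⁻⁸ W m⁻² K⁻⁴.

ratio ≈ 0.333

With N identical shields there are N+1 = 3 gaps in series, each with the same radiative resistance, so the flux falls to 1/(N+1) of its unshielded value.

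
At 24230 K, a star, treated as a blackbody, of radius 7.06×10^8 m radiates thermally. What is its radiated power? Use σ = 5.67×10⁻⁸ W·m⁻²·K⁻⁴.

A = 4πr² = 4π × (7.06×10^8)² = 6.26×10^18 m².
P = σAT⁴ = 5.67×10⁻⁸ × 6.26×10^18 × (24230)⁴ = 5.67×10⁻⁸ × 6.26×10^18 × 3.45×10^17.
P = 1.22×10^29 W.

P ≈ 1.22×10^29 W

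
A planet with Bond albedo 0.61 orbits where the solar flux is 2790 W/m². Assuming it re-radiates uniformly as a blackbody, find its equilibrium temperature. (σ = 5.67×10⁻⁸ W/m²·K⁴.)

T ≈ 263 K

Power absorbed = (1−a)S·πR²; power emitted = 4πR²σT⁴. Equating and cancelling πR²:
T = ((1−a)S / 4σ)^(1/4) = (1090 / (4 × 5.67×10⁻⁸))^(1/4) = (4.80×10^9)^(1/4).
T = 263 K.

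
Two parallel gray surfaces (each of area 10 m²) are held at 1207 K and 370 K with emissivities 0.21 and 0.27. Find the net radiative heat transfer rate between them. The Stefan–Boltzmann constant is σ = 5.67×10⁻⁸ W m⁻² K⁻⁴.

For two large parallel gray plates, q = σ(T₁⁴ − T₂⁴) / (1/ε₁ + 1/ε₂ − 1).
1/ε₁ + 1/ε₂ − 1 = 1/0.21 + 1/0.27 − 1 = 7.466.
T₁⁴ − T₂⁴ = 2.12×10^12 − 1.87×10^10 = 2.10×10^12 K⁴.
q = 5.67×10⁻⁸ × 2.10×10^12 / 7.466 = 16000 W/m².
Q = q·A = 16000 × 10 = 1.60×10^5 W.

Q ≈ 1.60×10^5 W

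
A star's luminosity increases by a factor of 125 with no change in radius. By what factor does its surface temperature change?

factor ≈ 3.34

P ∝ T⁴ ⇒ T ∝ P^(1/4), so T scales by (125)^(1/4) = 3.34.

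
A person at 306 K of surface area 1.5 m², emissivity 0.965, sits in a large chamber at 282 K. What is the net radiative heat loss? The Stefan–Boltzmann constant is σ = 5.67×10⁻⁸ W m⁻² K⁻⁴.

Q = εσA(T⁴ − T_s⁴). T⁴ − T_s⁴ = (306)⁴ − (282)⁴ = 8.77×10^9 − 6.32×10^9 = 2.44×10^9 K⁴.
Q = 0.965 × 5.67×10⁻⁸ × 1.50 × 2.44×10^9 = 201 W.

Q ≈ 201 W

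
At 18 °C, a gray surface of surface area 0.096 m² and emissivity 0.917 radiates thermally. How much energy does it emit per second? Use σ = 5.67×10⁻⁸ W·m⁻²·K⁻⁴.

P ≈ 35.8 W

18 °C = 291 K.
P = εσAT⁴ = 0.917 × 5.67×10⁻⁸ × 0.0960 × (291)⁴ = 0.917 × 5.67×10⁻⁸ × 0.0960 × 7.17×10^9.
P = 35.8 W.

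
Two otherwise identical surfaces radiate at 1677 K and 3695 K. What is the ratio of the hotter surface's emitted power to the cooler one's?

ratio ≈ 23.6

P ∝ T⁴, so the ratio is (3695/1677)⁴ = (2.203)⁴ = 23.6.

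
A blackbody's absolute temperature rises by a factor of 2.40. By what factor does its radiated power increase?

factor ≈ 33.2

P ∝ T⁴, so the power scales as (2.40)⁴ = 33.2.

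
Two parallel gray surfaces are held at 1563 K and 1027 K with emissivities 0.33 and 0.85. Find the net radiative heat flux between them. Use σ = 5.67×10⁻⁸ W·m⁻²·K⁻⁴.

q ≈ 85900 W/m²

For two large parallel gray plates, q = σ(T₁⁴ − T₂⁴) / (1/ε₁ + 1/ε₂ − 1).
1/ε₁ + 1/ε₂ − 1 = 1/0.33 + 1/0.85 − 1 = 3.207.
T₁⁴ − T₂⁴ = 5.97×10^12 − 1.11×10^12 = 4.86×10^12 K⁴.
q = 5.67×10⁻⁸ × 4.86×10^12 / 3.207 = 85900 W/m².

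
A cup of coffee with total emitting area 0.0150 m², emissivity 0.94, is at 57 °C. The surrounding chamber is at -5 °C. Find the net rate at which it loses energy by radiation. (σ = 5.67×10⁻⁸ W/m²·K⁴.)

Q ≈ 5.36 W

Convert: 57 °C = 330 K; -5 °C = 268 K.
Q = εσA(T⁴ − T_s⁴). T⁴ − T_s⁴ = (330)⁴ − (268)⁴ = 1.19×10^10 − 5.16×10^9 = 6.70×10^9 K⁴.
Q = 0.94 × 5.67×10⁻⁸ × 0.0150 × 6.70×10^9 = 5.36 W.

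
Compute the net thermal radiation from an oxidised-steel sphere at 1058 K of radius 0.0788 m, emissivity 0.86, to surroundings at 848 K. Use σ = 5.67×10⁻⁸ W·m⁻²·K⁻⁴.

Q ≈ 2800 W

A = 4πr² = 4π × (0.0788)² = 0.0780 m².
Q = εσA(T⁴ − T_s⁴). T⁴ − T_s⁴ = (1058)⁴ − (848)⁴ = 1.25×10^12 − 5.17×10^11 = 7.36×10^11 K⁴.
Q = 0.86 × 5.67×10⁻⁸ × 0.0780 × 7.36×10^11 = 2800 W.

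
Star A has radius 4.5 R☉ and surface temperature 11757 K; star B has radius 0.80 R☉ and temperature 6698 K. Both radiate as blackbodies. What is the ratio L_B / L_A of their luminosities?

L_B/L_A ≈ 3.33×10^-3

L = 4πR²σT⁴ ∝ R²T⁴, so L_B/L_A = (0.80/4.5)² × (6698/11757)⁴ = 0.0316 × 0.105 = 3.33×10^-3.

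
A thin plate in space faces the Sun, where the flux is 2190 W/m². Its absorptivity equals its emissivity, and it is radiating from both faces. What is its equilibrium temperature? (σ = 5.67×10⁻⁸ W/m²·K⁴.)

T ≈ 373 K

Absorbed flux αS = emitted flux 2εσT⁴ per unit area; with α = ε this gives T = (S/2σ)^(1/4).
T = (2190 / (2 × 5.67×10⁻⁸))^(1/4) = (1.93×10^10)^(1/4).
T = 373 K.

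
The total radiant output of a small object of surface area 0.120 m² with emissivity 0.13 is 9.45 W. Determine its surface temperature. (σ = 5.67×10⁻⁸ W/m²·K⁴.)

T ≈ 322 K

From P = εσAT⁴, T = (P / εσA)^(1/4) = (9.45 / (0.13 × 5.67×10⁻⁸ × 0.120))^(1/4).
T = (1.07×10^10)^(1/4) = 322 K.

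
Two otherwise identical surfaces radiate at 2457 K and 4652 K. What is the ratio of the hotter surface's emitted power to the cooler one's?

ratio ≈ 12.9

P ∝ T⁴, so the ratio is (4652/2457)⁴ = (1.893)⁴ = 12.9.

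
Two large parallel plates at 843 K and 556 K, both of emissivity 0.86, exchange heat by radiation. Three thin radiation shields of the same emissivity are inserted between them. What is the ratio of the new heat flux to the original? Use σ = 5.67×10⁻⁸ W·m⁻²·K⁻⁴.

With N identical shields there are N+1 = 4 gaps in series, each with the same radiative resistance, so the flux falls to 1/(N+1) of its unshielded value.

ratio ≈ 0.250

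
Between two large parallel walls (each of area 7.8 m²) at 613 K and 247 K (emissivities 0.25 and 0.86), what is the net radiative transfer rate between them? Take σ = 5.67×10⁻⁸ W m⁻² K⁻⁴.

Q ≈ 14600 W

For two large parallel gray plates, q = σ(T₁⁴ − T₂⁴) / (1/ε₁ + 1/ε₂ − 1).
1/ε₁ + 1/ε₂ − 1 = 1/0.25 + 1/0.86 − 1 = 4.163.
T₁⁴ − T₂⁴ = 1.41×10^11 − 3.72×10^9 = 1.37×10^11 K⁴.
q = 5.67×10⁻⁸ × 1.37×10^11 / 4.163 = 1870 W/m².
Q = q·A = 1870 × 7.8 = 14600 W.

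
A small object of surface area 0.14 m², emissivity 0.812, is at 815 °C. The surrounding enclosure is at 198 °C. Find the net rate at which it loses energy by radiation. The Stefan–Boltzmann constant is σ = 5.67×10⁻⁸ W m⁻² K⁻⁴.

Q ≈ 8710 W

Convert: 815 °C = 1088 K; 198 °C = 471 K.
Q = εσA(T⁴ − T_s⁴). T⁴ − T_s⁴ = (1088)⁴ − (471)⁴ = 1.40×10^12 − 4.92×10^10 = 1.35×10^12 K⁴.
Q = 0.812 × 5.67×10⁻⁸ × 0.140 × 1.35×10^12 = 8710 W.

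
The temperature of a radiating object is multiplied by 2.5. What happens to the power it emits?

P ∝ T⁴, so the power scales as (2.5)⁴ = 39.1.

factor ≈ 39.1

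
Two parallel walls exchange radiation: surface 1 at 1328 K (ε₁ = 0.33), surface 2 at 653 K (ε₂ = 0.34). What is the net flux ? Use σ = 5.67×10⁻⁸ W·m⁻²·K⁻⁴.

q ≈ 33400 W/m²

For two large parallel gray plates, q = σ(T₁⁴ − T₂⁴) / (1/ε₁ + 1/ε₂ − 1).
1/ε₁ + 1/ε₂ − 1 = 1/0.33 + 1/0.34 − 1 = 4.971.
T₁⁴ − T₂⁴ = 3.11×10^12 − 1.82×10^11 = 2.93×10^12 K⁴.
q = 5.67×10⁻⁸ × 2.93×10^12 / 4.971 = 33400 W/m².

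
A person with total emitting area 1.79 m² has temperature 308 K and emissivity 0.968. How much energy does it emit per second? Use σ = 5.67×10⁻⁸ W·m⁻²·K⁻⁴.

P ≈ 884 W

Stefan–Boltzmann: P = εσAT⁴ = 0.968 × 5.67×10⁻⁸ × 1.79 × (308)⁴ = 0.968 × 5.67×10⁻⁸ × 1.79 × 9.00×10^9.
P = 884 W.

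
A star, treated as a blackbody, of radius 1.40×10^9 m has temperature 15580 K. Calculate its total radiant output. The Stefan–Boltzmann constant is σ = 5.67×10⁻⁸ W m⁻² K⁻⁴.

A = 4πr² = 4π × (1.40×10^9)² = 2.46×10^19 m².
P = σAT⁴ = 5.67×10⁻⁸ × 2.46×10^19 × (15580)⁴ = 5.67×10⁻⁸ × 2.46×10^19 × 5.89×10^16.
P = 8.23×10^28 W.

P ≈ 8.23×10^28 W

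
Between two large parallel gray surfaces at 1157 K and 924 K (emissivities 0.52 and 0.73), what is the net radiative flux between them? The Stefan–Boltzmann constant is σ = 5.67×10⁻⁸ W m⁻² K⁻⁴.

For two large parallel gray plates, q = σ(T₁⁴ − T₂⁴) / (1/ε₁ + 1/ε₂ − 1).
1/ε₁ + 1/ε₂ − 1 = 1/0.52 + 1/0.73 − 1 = 2.293.
T₁⁴ − T₂⁴ = 1.79×10^12 − 7.29×10^11 = 1.06×10^12 K⁴.
q = 5.67×10⁻⁸ × 1.06×10^12 / 2.293 = 26300 W/m².

q ≈ 26300 W/m²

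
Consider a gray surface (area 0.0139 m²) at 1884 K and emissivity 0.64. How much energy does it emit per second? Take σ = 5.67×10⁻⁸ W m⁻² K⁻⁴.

P ≈ 6350 W

P = εσAT⁴ = 0.64 × 5.67×10⁻⁸ × 0.0139 × (1884)⁴ = 0.64 × 5.67×10⁻⁸ × 0.0139 × 1.26×10^13.
P = 6350 W.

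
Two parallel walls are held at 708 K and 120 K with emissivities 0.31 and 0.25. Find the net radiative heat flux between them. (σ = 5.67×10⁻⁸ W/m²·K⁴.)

For two large parallel gray plates, q = σ(T₁⁴ − T₂⁴) / (1/ε₁ + 1/ε₂ − 1).
1/ε₁ + 1/ε₂ − 1 = 1/0.31 + 1/0.25 − 1 = 6.226.
T₁⁴ − T₂⁴ = 2.51×10^11 − 2.07×10^8 = 2.51×10^11 K⁴.
q = 5.67×10⁻⁸ × 2.51×10^11 / 6.226 = 2290 W/m².

q ≈ 2290 W/m²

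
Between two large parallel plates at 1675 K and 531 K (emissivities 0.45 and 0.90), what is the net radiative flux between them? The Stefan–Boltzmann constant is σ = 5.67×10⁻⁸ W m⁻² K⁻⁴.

q ≈ 1.89×10^5 W/m²

For two large parallel gray plates, q = σ(T₁⁴ − T₂⁴) / (1/ε₁ + 1/ε₂ − 1).
1/ε₁ + 1/ε₂ − 1 = 1/0.45 + 1/0.90 − 1 = 2.333.
T₁⁴ − T₂⁴ = 7.87×10^12 − 7.95×10^10 = 7.79×10^12 K⁴.
q = 5.67×10⁻⁸ × 7.79×10^12 / 2.333 = 1.89×10^5 W/m².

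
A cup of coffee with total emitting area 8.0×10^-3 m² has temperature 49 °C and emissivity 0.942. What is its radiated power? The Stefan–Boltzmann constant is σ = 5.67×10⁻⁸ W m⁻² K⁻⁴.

49 °C = 322 K.
P = εσAT⁴ = 0.942 × 5.67×10⁻⁸ × 8.00×10^-3 × (322)⁴ = 0.942 × 5.67×10⁻⁸ × 8.00×10^-3 × 1.08×10^10.
P = 4.59 W.

P ≈ 4.59 W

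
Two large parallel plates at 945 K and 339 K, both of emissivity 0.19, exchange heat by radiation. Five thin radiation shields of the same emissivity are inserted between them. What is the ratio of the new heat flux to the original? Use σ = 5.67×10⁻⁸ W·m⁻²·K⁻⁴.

With N identical shields there are N+1 = 6 gaps in series, each with the same radiative resistance, so the flux falls to 1/(N+1) of its unshielded value.

ratio ≈ 0.167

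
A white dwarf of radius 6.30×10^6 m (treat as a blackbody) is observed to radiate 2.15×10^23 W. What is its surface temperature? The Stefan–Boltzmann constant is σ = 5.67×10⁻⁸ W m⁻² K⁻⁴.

T ≈ 9340 K

A = 4πr² = 4π × (6.30×10^6)² = 4.99×10^14 m².
From P = σAT⁴, T = (P / σA)^(1/4) = (2.15×10^23 / (5.67×10⁻⁸ × 4.99×10^14))^(1/4).
T = (7.60×10^15)^(1/4) = 9340 K.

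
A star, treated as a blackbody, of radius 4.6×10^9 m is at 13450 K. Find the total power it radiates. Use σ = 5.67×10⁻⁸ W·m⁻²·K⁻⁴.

A = 4πr² = 4π × (4.6×10^9)² = 2.66×10^20 m².
P = σAT⁴ = 5.67×10⁻⁸ × 2.66×10^20 × (13450)⁴ = 5.67×10⁻⁸ × 2.66×10^20 × 3.27×10^16.
P = 4.93×10^29 W.

P ≈ 4.93×10^29 W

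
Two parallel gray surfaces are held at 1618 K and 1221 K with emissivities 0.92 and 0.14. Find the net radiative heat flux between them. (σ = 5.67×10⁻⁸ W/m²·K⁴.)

For two large parallel gray plates, q = σ(T₁⁴ − T₂⁴) / (1/ε₁ + 1/ε₂ − 1).
1/ε₁ + 1/ε₂ − 1 = 1/0.92 + 1/0.14 − 1 = 7.230.
T₁⁴ − T₂⁴ = 6.85×10^12 − 2.22×10^12 = 4.63×10^12 K⁴.
q = 5.67×10⁻⁸ × 4.63×10^12 / 7.230 = 36300 W/m².

q ≈ 36300 W/m²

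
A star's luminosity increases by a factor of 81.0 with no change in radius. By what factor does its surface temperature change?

P ∝ T⁴ ⇒ T ∝ P^(1/4), so T scales by (81.0)^(1/4) = 3.00.

factor ≈ 3.00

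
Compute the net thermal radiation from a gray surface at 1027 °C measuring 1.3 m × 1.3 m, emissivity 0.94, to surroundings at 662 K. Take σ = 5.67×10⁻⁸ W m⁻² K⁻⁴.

Q ≈ 2.40×10^5 W

A = 1.3 × 1.3 = 1.69 m².
Convert: 1027 °C = 1300 K.
Q = εσA(T⁴ − T_s⁴). T⁴ − T_s⁴ = (1300)⁴ − (662)⁴ = 2.86×10^12 − 1.92×10^11 = 2.66×10^12 K⁴.
Q = 0.94 × 5.67×10⁻⁸ × 1.69 × 2.66×10^12 = 2.40×10^5 W.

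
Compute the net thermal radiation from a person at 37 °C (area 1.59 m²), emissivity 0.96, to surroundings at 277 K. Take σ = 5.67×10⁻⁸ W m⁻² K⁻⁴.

Q ≈ 290 W

Convert: 37 °C = 310 K.
Q = εσA(T⁴ − T_s⁴). T⁴ − T_s⁴ = (310)⁴ − (277)⁴ = 9.24×10^9 − 5.89×10^9 = 3.35×10^9 K⁴.
Q = 0.96 × 5.67×10⁻⁸ × 1.59 × 3.35×10^9 = 290 W.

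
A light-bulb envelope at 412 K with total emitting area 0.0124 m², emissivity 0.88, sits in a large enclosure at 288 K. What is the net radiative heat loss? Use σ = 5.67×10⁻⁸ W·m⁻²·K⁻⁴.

Q ≈ 13.6 W

Q = εσA(T⁴ − T_s⁴). T⁴ − T_s⁴ = (412)⁴ − (288)⁴ = 2.88×10^10 − 6.88×10^9 = 2.19×10^10 K⁴.
Q = 0.88 × 5.67×10⁻⁸ × 0.0124 × 2.19×10^10 = 13.6 W.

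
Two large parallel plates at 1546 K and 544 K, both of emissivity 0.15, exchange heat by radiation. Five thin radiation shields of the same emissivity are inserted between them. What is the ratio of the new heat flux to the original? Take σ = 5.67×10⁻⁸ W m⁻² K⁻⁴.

With N identical shields there are N+1 = 6 gaps in series, each with the same radiative resistance, so the flux falls to 1/(N+1) of its unshielded value.

ratio ≈ 0.167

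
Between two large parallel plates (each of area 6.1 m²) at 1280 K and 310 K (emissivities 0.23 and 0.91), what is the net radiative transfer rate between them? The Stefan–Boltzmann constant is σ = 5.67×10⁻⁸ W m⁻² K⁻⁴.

Q ≈ 2.08×10^5 W

For two large parallel gray plates, q = σ(T₁⁴ − T₂⁴) / (1/ε₁ + 1/ε₂ − 1).
1/ε₁ + 1/ε₂ − 1 = 1/0.23 + 1/0.91 − 1 = 4.447.
T₁⁴ − T₂⁴ = 2.68×10^12 − 9.24×10^9 = 2.68×10^12 K⁴.
q = 5.67×10⁻⁸ × 2.68×10^12 / 4.447 = 34100 W/m².
Q = q·A = 34100 × 6.1 = 2.08×10^5 W.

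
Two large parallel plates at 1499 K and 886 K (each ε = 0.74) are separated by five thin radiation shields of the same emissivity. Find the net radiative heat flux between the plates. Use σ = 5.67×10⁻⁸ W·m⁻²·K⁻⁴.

Each of the 6 gaps contributes resistance (2/ε − 1) = 2/0.74 − 1 = 1.703; total = 10.22.
q = σ(T₁⁴ − T₂⁴) / 10.22 = 5.67×10⁻⁸ × 4.43×10^12 / 10.22 = 24600 W/m².

q ≈ 24600 W/m²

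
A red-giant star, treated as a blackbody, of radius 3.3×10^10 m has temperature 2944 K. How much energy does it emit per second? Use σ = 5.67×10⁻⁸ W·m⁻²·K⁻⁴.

P ≈ 5.83×10^28 W

A = 4πr² = 4π × (3.3×10^10)² = 1.37×10^22 m².
P = σAT⁴ = 5.67×10⁻⁸ × 1.37×10^22 × (2944)⁴ = 5.67×10⁻⁸ × 1.37×10^22 × 7.51×10^13.
P = 5.83×10^28 W.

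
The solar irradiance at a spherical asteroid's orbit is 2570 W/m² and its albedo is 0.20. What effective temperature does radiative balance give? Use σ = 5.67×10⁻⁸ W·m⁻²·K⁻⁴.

Power absorbed = (1−a)S·πR²; power emitted = 4πR²σT⁴. Equating and cancelling πR²:
T = ((1−a)S / 4σ)^(1/4) = (2060 / (4 × 5.67×10⁻⁸))^(1/4) = (9.07×10^9)^(1/4).
T = 309 K.

T ≈ 309 K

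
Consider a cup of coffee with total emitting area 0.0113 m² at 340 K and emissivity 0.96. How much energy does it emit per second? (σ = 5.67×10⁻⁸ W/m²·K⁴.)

P ≈ 8.22 W

Stefan–Boltzmann: P = εσAT⁴ = 0.96 × 5.67×10⁻⁸ × 0.0113 × (340)⁴ = 0.96 × 5.67×10⁻⁸ × 0.0113 × 1.34×10^10.
P = 8.22 W.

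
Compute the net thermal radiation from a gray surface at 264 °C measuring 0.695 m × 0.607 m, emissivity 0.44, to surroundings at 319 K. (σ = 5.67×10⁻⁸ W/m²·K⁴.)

A = 0.695 × 0.607 = 0.422 m².
Convert: 264 °C = 537 K.
Q = εσA(T⁴ − T_s⁴). T⁴ − T_s⁴ = (537)⁴ − (319)⁴ = 8.32×10^10 − 1.04×10^10 = 7.28×10^10 K⁴.
Q = 0.44 × 5.67×10⁻⁸ × 0.422 × 7.28×10^10 = 766 W.

Q ≈ 766 W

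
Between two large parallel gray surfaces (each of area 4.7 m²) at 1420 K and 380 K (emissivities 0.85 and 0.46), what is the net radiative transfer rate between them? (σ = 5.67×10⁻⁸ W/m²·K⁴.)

Q ≈ 4.59×10^5 W

For two large parallel gray plates, q = σ(T₁⁴ − T₂⁴) / (1/ε₁ + 1/ε₂ − 1).
1/ε₁ + 1/ε₂ − 1 = 1/0.85 + 1/0.46 − 1 = 2.350.
T₁⁴ − T₂⁴ = 4.07×10^12 − 2.09×10^10 = 4.05×10^12 K⁴.
q = 5.67×10⁻⁸ × 4.05×10^12 / 2.350 = 97600 W/m².
Q = q·A = 97600 × 4.7 = 4.59×10^5 W.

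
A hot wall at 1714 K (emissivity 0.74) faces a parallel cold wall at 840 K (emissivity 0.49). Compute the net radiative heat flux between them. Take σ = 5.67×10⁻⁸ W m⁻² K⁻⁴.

q ≈ 1.93×10^5 W/m²

For two large parallel gray plates, q = σ(T₁⁴ − T₂⁴) / (1/ε₁ + 1/ε₂ − 1).
1/ε₁ + 1/ε₂ − 1 = 1/0.74 + 1/0.49 − 1 = 2.392.
T₁⁴ − T₂⁴ = 8.63×10^12 − 4.98×10^11 = 8.13×10^12 K⁴.
q = 5.67×10⁻⁸ × 8.13×10^12 / 2.392 = 1.93×10^5 W/m².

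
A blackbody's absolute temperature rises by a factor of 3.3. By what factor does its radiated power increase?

factor ≈ 119

P ∝ T⁴, so the power scales as (3.3)⁴ = 119.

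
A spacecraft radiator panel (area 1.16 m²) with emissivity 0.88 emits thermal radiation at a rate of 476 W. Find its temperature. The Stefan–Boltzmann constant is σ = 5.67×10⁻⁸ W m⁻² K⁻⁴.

T ≈ 301 K

From P = εσAT⁴, T = (P / εσA)^(1/4) = (476 / (0.88 × 5.67×10⁻⁸ × 1.16))^(1/4).
T = (8.22×10^9)^(1/4) = 301 K.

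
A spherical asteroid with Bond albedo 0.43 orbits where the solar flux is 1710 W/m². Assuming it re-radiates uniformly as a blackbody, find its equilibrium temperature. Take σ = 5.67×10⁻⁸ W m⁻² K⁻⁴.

Power absorbed = (1−a)S·πR²; power emitted = 4πR²σT⁴. Equating and cancelling πR²:
T = ((1−a)S / 4σ)^(1/4) = (975 / (4 × 5.67×10⁻⁸))^(1/4) = (4.30×10^9)^(1/4).
T = 256 K.

T ≈ 256 K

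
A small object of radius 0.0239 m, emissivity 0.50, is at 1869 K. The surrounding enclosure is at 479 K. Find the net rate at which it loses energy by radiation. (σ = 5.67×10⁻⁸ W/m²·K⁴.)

A = 4πr² = 4π × (0.0239)² = 7.18×10^-3 m².
Q = εσA(T⁴ − T_s⁴). T⁴ − T_s⁴ = (1869)⁴ − (479)⁴ = 1.22×10^13 − 5.26×10^10 = 1.21×10^13 K⁴.
Q = 0.50 × 5.67×10⁻⁸ × 7.18×10^-3 × 1.21×10^13 = 2470 W.

Q ≈ 2470 W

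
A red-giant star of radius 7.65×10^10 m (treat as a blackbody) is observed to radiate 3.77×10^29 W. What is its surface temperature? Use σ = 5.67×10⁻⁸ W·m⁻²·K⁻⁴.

A = 4πr² = 4π × (7.65×10^10)² = 7.35×10^22 m².
From P = σAT⁴, T = (P / σA)^(1/4) = (3.77×10^29 / (5.67×10⁻⁸ × 7.35×10^22))^(1/4).
T = (9.04×10^13)^(1/4) = 3080 K.

T ≈ 3080 K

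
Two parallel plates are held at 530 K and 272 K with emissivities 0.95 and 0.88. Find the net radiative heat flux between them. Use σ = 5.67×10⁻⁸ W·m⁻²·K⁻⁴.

q ≈ 3500 W/m²

For two large parallel gray plates, q = σ(T₁⁴ − T₂⁴) / (1/ε₁ + 1/ε₂ − 1).
1/ε₁ + 1/ε₂ − 1 = 1/0.95 + 1/0.88 − 1 = 1.189.
T₁⁴ − T₂⁴ = 7.89×10^10 − 5.47×10^9 = 7.34×10^10 K⁴.
q = 5.67×10⁻⁸ × 7.34×10^10 / 1.189 = 3500 W/m².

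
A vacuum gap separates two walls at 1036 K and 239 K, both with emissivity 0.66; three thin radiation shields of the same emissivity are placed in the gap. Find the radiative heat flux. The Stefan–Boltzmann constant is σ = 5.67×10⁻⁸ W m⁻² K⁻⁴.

Each of the 4 gaps contributes resistance (2/ε − 1) = 2/0.66 − 1 = 2.030; total = 8.121.
q = σ(T₁⁴ − T₂⁴) / 8.121 = 5.67×10⁻⁸ × 1.15×10^12 / 8.121 = 8020 W/m².

q ≈ 8020 W/m²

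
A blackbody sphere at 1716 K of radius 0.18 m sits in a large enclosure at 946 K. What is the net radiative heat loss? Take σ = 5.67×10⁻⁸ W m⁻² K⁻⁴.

Q ≈ 1.82×10^5 W

A = 4πr² = 4π × (0.18)² = 0.407 m².
Q = σA(T⁴ − T_s⁴). T⁴ − T_s⁴ = (1716)⁴ − (946)⁴ = 8.67×10^12 − 8.01×10^11 = 7.87×10^12 K⁴.
Q = 5.67×10⁻⁸ × 0.407 × 7.87×10^12 = 1.82×10^5 W.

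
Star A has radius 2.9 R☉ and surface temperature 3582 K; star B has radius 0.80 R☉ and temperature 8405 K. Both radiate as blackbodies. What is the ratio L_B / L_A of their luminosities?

L_B/L_A ≈ 2.31

L = 4πR²σT⁴ ∝ R²T⁴, so L_B/L_A = (0.80/2.9)² × (8405/3582)⁴ = 0.0761 × 30.3 = 2.31.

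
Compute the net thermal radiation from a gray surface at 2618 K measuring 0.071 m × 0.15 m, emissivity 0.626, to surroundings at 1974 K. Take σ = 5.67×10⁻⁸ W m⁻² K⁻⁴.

Q ≈ 12000 W

A = 0.071 × 0.15 = 0.0106 m².
Q = εσA(T⁴ − T_s⁴). T⁴ − T_s⁴ = (2618)⁴ − (1974)⁴ = 4.70×10^13 − 1.52×10^13 = 3.18×10^13 K⁴.
Q = 0.626 × 5.67×10⁻⁸ × 0.0106 × 3.18×10^13 = 12000 W.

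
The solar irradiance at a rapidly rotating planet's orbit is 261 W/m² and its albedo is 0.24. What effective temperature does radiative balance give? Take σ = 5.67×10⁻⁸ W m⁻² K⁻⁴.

T ≈ 172 K

Power absorbed = (1−a)S·πR²; power emitted = 4πR²σT⁴. Equating and cancelling πR²:
T = ((1−a)S / 4σ)^(1/4) = (198 / (4 × 5.67×10⁻⁸))^(1/4) = (8.75×10^8)^(1/4).
T = 172 K.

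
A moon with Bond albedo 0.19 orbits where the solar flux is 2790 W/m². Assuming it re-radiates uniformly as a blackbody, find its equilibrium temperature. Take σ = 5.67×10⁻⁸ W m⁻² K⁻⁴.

T ≈ 316 K

Power absorbed = (1−a)S·πR²; power emitted = 4πR²σT⁴. Equating and cancelling πR²:
T = ((1−a)S / 4σ)^(1/4) = (2260 / (4 × 5.67×10⁻⁸))^(1/4) = (9.96×10^9)^(1/4).
T = 316 K.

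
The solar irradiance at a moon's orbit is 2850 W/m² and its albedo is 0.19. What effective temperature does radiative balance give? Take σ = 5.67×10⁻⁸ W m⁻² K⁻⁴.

T ≈ 318 K

Power absorbed = (1−a)S·πR²; power emitted = 4πR²σT⁴. Equating and cancelling πR²:
T = ((1−a)S / 4σ)^(1/4) = (2310 / (4 × 5.67×10⁻⁸))^(1/4) = (1.02×10^10)^(1/4).
T = 318 K.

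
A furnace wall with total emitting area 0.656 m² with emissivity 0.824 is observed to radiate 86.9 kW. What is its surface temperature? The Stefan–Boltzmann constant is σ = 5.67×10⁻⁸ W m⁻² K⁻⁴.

T ≈ 1300 K

From P = εσAT⁴, T = (P / εσA)^(1/4) = (86900 / (0.824 × 5.67×10⁻⁸ × 0.656))^(1/4).
T = (2.84×10^12)^(1/4) = 1300 K.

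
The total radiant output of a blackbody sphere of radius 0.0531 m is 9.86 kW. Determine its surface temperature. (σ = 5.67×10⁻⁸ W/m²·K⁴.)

T ≈ 1490 K

A = 4πr² = 4π × (0.0531)² = 0.0354 m².
From P = σAT⁴, T = (P / σA)^(1/4) = (9860 / (5.67×10⁻⁸ × 0.0354))^(1/4).
T = (4.91×10^12)^(1/4) = 1490 K.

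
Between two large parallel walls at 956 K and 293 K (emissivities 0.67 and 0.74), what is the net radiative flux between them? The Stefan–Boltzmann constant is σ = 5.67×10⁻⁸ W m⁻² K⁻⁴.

For two large parallel gray plates, q = σ(T₁⁴ − T₂⁴) / (1/ε₁ + 1/ε₂ − 1).
1/ε₁ + 1/ε₂ − 1 = 1/0.67 + 1/0.74 − 1 = 1.844.
T₁⁴ − T₂⁴ = 8.35×10^11 − 7.37×10^9 = 8.28×10^11 K⁴.
q = 5.67×10⁻⁸ × 8.28×10^11 / 1.844 = 25500 W/m².

q ≈ 25500 W/m²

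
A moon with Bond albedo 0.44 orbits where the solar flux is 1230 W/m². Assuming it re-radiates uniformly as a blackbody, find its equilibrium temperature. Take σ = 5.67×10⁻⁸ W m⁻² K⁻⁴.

T ≈ 235 K

Power absorbed = (1−a)S·πR²; power emitted = 4πR²σT⁴. Equating and cancelling πR²:
T = ((1−a)S / 4σ)^(1/4) = (689 / (4 × 5.67×10⁻⁸))^(1/4) = (3.04×10^9)^(1/4).
T = 235 K.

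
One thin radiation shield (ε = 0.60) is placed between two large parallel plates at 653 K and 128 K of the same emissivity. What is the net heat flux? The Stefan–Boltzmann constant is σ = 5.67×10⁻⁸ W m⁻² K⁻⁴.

Each of the 2 gaps contributes resistance (2/ε − 1) = 2/0.60 − 1 = 2.333; total = 4.667.
q = σ(T₁⁴ − T₂⁴) / 4.667 = 5.67×10⁻⁸ × 1.82×10^11 / 4.667 = 2210 W/m².

q ≈ 2210 W/m²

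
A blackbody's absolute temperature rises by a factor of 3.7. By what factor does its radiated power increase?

factor ≈ 187

P ∝ T⁴, so the power scales as (3.7)⁴ = 187.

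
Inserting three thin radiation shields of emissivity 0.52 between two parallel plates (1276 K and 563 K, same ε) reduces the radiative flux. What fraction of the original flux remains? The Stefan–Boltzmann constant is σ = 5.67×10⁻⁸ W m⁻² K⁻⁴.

With N identical shields there are N+1 = 4 gaps in series, each with the same radiative resistance, so the flux falls to 1/(N+1) of its unshielded value.

ratio ≈ 0.250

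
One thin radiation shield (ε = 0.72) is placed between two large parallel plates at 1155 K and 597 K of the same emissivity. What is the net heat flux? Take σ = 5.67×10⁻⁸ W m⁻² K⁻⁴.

Each of the 2 gaps contributes resistance (2/ε − 1) = 2/0.72 − 1 = 1.778; total = 3.556.
q = σ(T₁⁴ − T₂⁴) / 3.556 = 5.67×10⁻⁸ × 1.65×10^12 / 3.556 = 26400 W/m².

q ≈ 26400 W/m²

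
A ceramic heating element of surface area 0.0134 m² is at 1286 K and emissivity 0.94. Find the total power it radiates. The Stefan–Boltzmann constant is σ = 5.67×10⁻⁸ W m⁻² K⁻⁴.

P = εσAT⁴ = 0.94 × 5.67×10⁻⁸ × 0.0134 × (1286)⁴ = 0.94 × 5.67×10⁻⁸ × 0.0134 × 2.74×10^12.
P = 1950 W.

P ≈ 1950 W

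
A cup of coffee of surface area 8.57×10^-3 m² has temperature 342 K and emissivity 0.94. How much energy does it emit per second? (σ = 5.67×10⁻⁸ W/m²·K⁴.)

Stefan–Boltzmann: P = εσAT⁴ = 0.94 × 5.67×10⁻⁸ × 8.57×10^-3 × (342)⁴ = 0.94 × 5.67×10⁻⁸ × 8.57×10^-3 × 1.37×10^10.
P = 6.25 W.

P ≈ 6.25 W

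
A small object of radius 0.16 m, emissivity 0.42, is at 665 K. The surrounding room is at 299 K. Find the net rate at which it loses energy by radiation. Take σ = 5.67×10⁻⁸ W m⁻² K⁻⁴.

Q ≈ 1440 W

A = 4πr² = 4π × (0.16)² = 0.322 m².
Q = εσA(T⁴ − T_s⁴). T⁴ − T_s⁴ = (665)⁴ − (299)⁴ = 1.96×10^11 − 7.99×10^9 = 1.88×10^11 K⁴.
Q = 0.42 × 5.67×10⁻⁸ × 0.322 × 1.88×10^11 = 1440 W.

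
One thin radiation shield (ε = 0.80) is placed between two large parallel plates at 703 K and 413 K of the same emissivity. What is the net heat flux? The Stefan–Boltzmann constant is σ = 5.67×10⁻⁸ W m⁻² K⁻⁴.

Each of the 2 gaps contributes resistance (2/ε − 1) = 2/0.80 − 1 = 1.500; total = 3.000.
q = σ(T₁⁴ − T₂⁴) / 3.000 = 5.67×10⁻⁸ × 2.15×10^11 / 3.000 = 4070 W/m².

q ≈ 4070 W/m²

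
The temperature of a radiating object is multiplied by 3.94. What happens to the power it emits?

P ∝ T⁴, so the power scales as (3.94)⁴ = 241.

factor ≈ 241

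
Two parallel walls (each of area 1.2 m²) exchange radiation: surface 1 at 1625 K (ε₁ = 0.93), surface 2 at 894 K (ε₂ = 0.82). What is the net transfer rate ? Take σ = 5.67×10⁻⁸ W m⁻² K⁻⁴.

For two large parallel gray plates, q = σ(T₁⁴ − T₂⁴) / (1/ε₁ + 1/ε₂ − 1).
1/ε₁ + 1/ε₂ − 1 = 1/0.93 + 1/0.82 − 1 = 1.295.
T₁⁴ − T₂⁴ = 6.97×10^12 − 6.39×10^11 = 6.33×10^12 K⁴.
q = 5.67×10⁻⁸ × 6.33×10^12 / 1.295 = 2.77×10^5 W/m².
Q = q·A = 2.77×10^5 × 1.2 = 3.33×10^5 W.

Q ≈ 3.33×10^5 W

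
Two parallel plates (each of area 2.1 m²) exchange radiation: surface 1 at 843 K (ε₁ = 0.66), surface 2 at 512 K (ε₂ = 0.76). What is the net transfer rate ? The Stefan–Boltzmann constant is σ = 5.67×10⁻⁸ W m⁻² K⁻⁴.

Q ≈ 28400 W

For two large parallel gray plates, q = σ(T₁⁴ − T₂⁴) / (1/ε₁ + 1/ε₂ − 1).
1/ε₁ + 1/ε₂ − 1 = 1/0.66 + 1/0.76 − 1 = 1.831.
T₁⁴ − T₂⁴ = 5.05×10^11 − 6.87×10^10 = 4.36×10^11 K⁴.
q = 5.67×10⁻⁸ × 4.36×10^11 / 1.831 = 13500 W/m².
Q = q·A = 13500 × 2.1 = 28400 W.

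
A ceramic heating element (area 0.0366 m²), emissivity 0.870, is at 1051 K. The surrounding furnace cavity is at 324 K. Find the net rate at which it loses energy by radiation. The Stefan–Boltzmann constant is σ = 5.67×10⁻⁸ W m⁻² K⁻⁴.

Q ≈ 2180 W

Q = εσA(T⁴ − T_s⁴). T⁴ − T_s⁴ = (1051)⁴ − (324)⁴ = 1.22×10^12 − 1.10×10^10 = 1.21×10^12 K⁴.
Q = 0.870 × 5.67×10⁻⁸ × 0.0366 × 1.21×10^12 = 2180 W.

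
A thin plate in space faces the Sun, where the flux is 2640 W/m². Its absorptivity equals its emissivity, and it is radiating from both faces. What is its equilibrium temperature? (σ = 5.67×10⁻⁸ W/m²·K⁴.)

Absorbed flux αS = emitted flux 2εσT⁴ per unit area; with α = ε this gives T = (S/2σ)^(1/4).
T = (2640 / (2 × 5.67×10⁻⁸))^(1/4) = (2.33×10^10)^(1/4).
T = 391 K.

T ≈ 391 K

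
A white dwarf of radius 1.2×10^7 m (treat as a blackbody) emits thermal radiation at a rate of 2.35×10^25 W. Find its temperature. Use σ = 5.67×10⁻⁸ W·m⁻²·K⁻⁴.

A = 4πr² = 4π × (1.2×10^7)² = 1.81×10^15 m².
From P = σAT⁴, T = (P / σA)^(1/4) = (2.35×10^25 / (5.67×10⁻⁸ × 1.81×10^15))^(1/4).
T = (2.29×10^17)^(1/4) = 21900 K.

T ≈ 21900 K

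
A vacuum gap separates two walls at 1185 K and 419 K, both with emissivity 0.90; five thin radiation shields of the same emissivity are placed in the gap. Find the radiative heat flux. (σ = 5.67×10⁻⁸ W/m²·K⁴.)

Each of the 6 gaps contributes resistance (2/ε − 1) = 2/0.90 − 1 = 1.222; total = 7.333.
q = σ(T₁⁴ − T₂⁴) / 7.333 = 5.67×10⁻⁸ × 1.94×10^12 / 7.333 = 15000 W/m².

q ≈ 15000 W/m²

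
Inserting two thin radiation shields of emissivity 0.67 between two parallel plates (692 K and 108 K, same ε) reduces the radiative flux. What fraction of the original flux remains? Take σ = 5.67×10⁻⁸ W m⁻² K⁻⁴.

With N identical shields there are N+1 = 3 gaps in series, each with the same radiative resistance, so the flux falls to 1/(N+1) of its unshielded value.

ratio ≈ 0.333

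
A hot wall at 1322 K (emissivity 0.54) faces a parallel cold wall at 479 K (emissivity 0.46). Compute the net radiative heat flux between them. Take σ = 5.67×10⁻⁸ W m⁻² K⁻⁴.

q ≈ 56300 W/m²

For two large parallel gray plates, q = σ(T₁⁴ − T₂⁴) / (1/ε₁ + 1/ε₂ − 1).
1/ε₁ + 1/ε₂ − 1 = 1/0.54 + 1/0.46 − 1 = 3.026.
T₁⁴ − T₂⁴ = 3.05×10^12 − 5.26×10^10 = 3.00×10^12 K⁴.
q = 5.67×10⁻⁸ × 3.00×10^12 / 3.026 = 56300 W/m².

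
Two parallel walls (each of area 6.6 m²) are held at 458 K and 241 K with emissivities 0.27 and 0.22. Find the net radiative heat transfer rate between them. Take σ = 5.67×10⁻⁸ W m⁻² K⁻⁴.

Q ≈ 2100 W

For two large parallel gray plates, q = σ(T₁⁴ − T₂⁴) / (1/ε₁ + 1/ε₂ − 1).
1/ε₁ + 1/ε₂ − 1 = 1/0.27 + 1/0.22 − 1 = 7.249.
T₁⁴ − T₂⁴ = 4.40×10^10 − 3.37×10^9 = 4.06×10^10 K⁴.
q = 5.67×10⁻⁸ × 4.06×10^10 / 7.249 = 318 W/m².
Q = q·A = 318 × 6.6 = 2100 W.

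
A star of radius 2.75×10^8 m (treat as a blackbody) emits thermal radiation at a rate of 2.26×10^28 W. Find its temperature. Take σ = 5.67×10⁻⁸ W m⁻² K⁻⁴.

A = 4πr² = 4π × (2.75×10^8)² = 9.50×10^17 m².
From P = σAT⁴, T = (P / σA)^(1/4) = (2.26×10^28 / (5.67×10⁻⁸ × 9.50×10^17))^(1/4).
T = (4.19×10^17)^(1/4) = 25400 K.

T ≈ 25400 K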